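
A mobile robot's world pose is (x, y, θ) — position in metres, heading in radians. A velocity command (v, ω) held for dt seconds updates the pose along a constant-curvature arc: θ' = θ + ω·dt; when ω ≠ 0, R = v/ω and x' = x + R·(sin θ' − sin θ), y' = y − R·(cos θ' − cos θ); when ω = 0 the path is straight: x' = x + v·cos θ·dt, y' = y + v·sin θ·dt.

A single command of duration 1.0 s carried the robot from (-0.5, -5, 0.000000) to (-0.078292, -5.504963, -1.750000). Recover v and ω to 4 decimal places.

v = 0.7500, ω = -1.7500

Δθ = -1.750000 − 0.000000 = -1.750000
ω = Δθ/dt = -1.750000/1.0 = -1.7500
R = −Δy/(cos θ' − cos θ) = -0.4286
v = R·ω = -0.4286·-1.7500 = 0.7500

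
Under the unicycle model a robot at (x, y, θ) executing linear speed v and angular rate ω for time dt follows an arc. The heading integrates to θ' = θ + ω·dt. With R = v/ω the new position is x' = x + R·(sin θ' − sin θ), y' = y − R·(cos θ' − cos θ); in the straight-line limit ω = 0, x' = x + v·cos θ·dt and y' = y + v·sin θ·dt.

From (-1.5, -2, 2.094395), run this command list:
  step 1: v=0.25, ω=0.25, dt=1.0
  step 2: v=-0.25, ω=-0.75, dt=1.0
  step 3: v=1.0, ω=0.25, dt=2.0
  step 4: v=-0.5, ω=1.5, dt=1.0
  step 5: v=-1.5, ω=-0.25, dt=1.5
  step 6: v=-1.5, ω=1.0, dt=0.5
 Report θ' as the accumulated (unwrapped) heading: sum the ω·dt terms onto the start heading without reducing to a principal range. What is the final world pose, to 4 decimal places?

(1.2051, 0.5717, 3.7194)

step 1: θ'=2.3444 (R=1.0000) → pose (-1.6506, -1.8013, 2.3444)
step 2: θ'=1.5944 (R=0.3333) → pose (-1.5559, -2.0263, 1.5944)
step 3: θ'=2.0944 (R=4.0000) → pose (-2.0906, -0.1207, 2.0944)
step 4: θ'=3.5944 (R=-0.3333) → pose (-1.6561, -0.2538, 3.5944)
step 5: θ'=3.2194 (R=6.0000) → pose (0.5024, 0.3327, 3.2194)
step 6: θ'=3.7194 (R=-1.5000) → pose (1.2051, 0.5717, 3.7194)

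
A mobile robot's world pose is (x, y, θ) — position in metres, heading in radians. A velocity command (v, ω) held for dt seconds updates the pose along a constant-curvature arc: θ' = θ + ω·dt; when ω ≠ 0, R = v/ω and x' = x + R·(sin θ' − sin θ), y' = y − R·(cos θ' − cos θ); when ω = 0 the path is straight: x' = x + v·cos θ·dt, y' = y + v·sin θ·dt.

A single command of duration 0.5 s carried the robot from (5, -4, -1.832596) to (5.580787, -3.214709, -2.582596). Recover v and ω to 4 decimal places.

v = -2.0000, ω = -1.5000

Δθ = -2.582596 − -1.832596 = -0.750000
ω = Δθ/dt = -0.750000/0.5 = -1.5000
R = −Δy/(cos θ' − cos θ) = 1.3333
v = R·ω = 1.3333·-1.5000 = -2.0000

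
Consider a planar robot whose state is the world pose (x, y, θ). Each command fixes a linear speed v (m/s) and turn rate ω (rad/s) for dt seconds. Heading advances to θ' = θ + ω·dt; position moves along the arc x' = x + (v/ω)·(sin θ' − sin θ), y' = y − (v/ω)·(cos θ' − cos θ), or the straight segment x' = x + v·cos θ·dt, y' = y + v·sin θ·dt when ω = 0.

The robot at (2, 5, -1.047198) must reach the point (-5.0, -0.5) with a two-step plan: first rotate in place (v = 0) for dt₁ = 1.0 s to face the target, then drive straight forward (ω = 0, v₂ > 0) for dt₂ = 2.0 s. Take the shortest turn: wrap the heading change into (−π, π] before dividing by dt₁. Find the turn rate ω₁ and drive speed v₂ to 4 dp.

heading to target = atan2(-0.5−5, -5−2) = -2.4756
Δθ = wrap(-2.4756 − -1.0472) = -1.4284; ω₁ = Δθ/dt₁ = -1.4284
distance = √((-5−2)² + (-0.5−5)²) = 8.9022; v₂ = distance/dt₂ = 4.4511

ω₁ = -1.4284, v₂ = 4.4511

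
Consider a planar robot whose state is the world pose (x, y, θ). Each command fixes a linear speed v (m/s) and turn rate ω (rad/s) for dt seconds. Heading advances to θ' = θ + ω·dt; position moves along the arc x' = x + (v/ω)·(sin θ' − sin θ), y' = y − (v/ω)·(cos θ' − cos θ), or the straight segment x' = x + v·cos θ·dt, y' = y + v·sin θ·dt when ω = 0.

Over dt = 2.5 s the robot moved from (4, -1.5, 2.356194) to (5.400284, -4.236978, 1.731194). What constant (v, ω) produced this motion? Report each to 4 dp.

v = -1.2500, ω = -0.2500

Δθ = 1.731194 − 2.356194 = -0.625000
ω = Δθ/dt = -0.625000/2.5 = -0.2500
R = −Δy/(cos θ' − cos θ) = 5.0000
v = R·ω = 5.0000·-0.2500 = -1.2500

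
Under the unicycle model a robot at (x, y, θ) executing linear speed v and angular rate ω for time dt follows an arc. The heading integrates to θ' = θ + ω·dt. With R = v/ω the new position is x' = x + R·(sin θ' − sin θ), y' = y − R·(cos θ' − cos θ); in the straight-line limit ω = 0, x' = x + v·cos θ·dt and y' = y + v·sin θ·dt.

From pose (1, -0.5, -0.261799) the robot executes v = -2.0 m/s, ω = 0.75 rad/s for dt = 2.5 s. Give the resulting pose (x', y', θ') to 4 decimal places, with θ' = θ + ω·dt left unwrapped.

θ' = -0.2618 + 0.75·2.5 = 1.6132
R = v/ω = -2.0/0.75 = -2.6667
x' = 1 + -2.6667·(sin 1.6132 − sin -0.2618) = -2.3545
y' = -0.5 − -2.6667·(cos 1.6132 − cos -0.2618) = -3.1888

(-2.3545, -3.1888, 1.6132)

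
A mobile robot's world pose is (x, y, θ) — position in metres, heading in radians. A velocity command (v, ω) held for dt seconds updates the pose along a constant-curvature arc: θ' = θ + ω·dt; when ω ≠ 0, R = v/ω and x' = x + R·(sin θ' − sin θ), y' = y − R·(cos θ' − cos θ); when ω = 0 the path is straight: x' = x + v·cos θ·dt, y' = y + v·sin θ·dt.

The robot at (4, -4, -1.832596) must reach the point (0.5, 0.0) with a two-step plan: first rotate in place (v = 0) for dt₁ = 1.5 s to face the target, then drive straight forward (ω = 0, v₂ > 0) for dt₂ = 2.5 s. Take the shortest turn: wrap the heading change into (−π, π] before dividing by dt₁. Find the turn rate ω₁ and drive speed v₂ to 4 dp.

heading to target = atan2(0−-4, 0.5−4) = 2.2896
Δθ = wrap(2.2896 − -1.8326) = -2.1610; ω₁ = Δθ/dt₁ = -1.4406
distance = √((0.5−4)² + (0−-4)²) = 5.3151; v₂ = distance/dt₂ = 2.1260

ω₁ = -1.4406, v₂ = 2.1260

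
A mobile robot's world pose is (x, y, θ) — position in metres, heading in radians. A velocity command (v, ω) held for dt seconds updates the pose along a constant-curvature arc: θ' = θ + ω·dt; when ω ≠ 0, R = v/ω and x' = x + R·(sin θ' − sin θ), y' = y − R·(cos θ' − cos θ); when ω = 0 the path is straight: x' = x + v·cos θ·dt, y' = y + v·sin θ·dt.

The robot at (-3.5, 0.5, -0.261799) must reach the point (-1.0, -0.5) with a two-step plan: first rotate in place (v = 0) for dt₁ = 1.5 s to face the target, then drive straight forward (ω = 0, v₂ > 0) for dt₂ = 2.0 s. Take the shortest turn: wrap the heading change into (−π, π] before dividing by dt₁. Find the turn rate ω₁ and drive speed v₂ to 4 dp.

heading to target = atan2(-0.5−0.5, -1−-3.5) = -0.3805
Δθ = wrap(-0.3805 − -0.2618) = -0.1187; ω₁ = Δθ/dt₁ = -0.0791
distance = √((-1−-3.5)² + (-0.5−0.5)²) = 2.6926; v₂ = distance/dt₂ = 1.3463

ω₁ = -0.0791, v₂ = 1.3463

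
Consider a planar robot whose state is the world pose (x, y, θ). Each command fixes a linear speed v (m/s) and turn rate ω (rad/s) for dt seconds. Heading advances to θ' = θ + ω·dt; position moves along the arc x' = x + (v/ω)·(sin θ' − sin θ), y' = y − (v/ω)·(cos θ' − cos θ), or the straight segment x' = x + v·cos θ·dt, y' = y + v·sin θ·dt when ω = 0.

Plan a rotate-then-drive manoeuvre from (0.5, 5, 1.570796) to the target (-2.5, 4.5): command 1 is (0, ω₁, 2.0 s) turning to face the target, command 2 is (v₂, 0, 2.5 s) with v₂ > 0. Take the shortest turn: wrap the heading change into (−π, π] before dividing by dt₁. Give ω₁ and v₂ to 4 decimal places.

ω₁ = 0.8680, v₂ = 1.2166

heading to target = atan2(4.5−5, -2.5−0.5) = -2.9764
Δθ = wrap(-2.9764 − 1.5708) = 1.7359; ω₁ = Δθ/dt₁ = 0.8680
distance = √((-2.5−0.5)² + (4.5−5)²) = 3.0414; v₂ = distance/dt₂ = 1.2166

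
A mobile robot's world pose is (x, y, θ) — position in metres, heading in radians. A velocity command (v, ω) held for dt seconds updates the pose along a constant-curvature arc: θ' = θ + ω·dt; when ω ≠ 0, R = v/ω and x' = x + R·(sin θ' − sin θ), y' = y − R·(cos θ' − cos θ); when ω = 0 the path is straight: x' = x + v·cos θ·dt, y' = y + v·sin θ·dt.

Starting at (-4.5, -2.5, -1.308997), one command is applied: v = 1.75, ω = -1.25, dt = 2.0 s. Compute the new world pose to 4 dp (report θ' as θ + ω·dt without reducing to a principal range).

θ' = -1.3090 + -1.25·2.0 = -3.8090
R = v/ω = 1.75/-1.25 = -1.4000
x' = -4.5 + -1.4000·(sin -3.8090 − sin -1.3090) = -6.7188
y' = -2.5 − -1.4000·(cos -3.8090 − cos -1.3090) = -3.9619

(-6.7188, -3.9619, -3.8090)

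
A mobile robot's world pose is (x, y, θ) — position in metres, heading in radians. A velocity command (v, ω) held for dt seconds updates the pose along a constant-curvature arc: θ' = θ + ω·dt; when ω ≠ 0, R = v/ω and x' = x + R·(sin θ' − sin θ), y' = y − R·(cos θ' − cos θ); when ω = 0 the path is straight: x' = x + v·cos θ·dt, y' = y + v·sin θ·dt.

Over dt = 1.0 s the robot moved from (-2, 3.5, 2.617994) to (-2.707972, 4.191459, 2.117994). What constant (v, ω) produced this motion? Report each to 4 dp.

v = 1.0000, ω = -0.5000

Δθ = 2.117994 − 2.617994 = -0.500000
ω = Δθ/dt = -0.500000/1.0 = -0.5000
R = Δx/(sin θ' − sin θ) = -2.0000
v = R·ω = -2.0000·-0.5000 = 1.0000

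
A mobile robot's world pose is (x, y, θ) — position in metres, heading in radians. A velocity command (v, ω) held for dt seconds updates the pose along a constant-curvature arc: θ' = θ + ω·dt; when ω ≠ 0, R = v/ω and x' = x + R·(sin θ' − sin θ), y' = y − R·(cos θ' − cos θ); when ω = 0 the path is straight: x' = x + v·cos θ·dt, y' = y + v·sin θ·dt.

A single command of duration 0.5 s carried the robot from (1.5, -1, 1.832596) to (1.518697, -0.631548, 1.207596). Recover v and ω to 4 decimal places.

v = 0.7500, ω = -1.2500

Δθ = 1.207596 − 1.832596 = -0.625000
ω = Δθ/dt = -0.625000/0.5 = -1.2500
R = −Δy/(cos θ' − cos θ) = -0.6000
v = R·ω = -0.6000·-1.2500 = 0.7500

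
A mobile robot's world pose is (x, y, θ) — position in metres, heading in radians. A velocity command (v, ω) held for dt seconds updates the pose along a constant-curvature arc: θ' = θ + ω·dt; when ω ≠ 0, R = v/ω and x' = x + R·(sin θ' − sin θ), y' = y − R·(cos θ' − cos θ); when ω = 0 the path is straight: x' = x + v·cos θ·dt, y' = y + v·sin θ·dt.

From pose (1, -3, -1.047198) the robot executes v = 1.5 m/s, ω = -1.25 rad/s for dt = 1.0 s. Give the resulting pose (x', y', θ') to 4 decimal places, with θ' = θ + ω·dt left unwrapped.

(0.8579, -4.3970, -2.2972)

θ' = -1.0472 + -1.25·1.0 = -2.2972
R = v/ω = 1.5/-1.25 = -1.2000
x' = 1 + -1.2000·(sin -2.2972 − sin -1.0472) = 0.8579
y' = -3 − -1.2000·(cos -2.2972 − cos -1.0472) = -4.3970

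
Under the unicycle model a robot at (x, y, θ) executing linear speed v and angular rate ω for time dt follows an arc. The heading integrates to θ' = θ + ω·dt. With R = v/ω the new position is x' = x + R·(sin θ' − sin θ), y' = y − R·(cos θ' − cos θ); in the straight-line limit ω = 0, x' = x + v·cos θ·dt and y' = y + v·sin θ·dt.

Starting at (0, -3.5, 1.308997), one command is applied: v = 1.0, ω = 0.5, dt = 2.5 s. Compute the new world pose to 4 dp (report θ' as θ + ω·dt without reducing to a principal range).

(-0.8315, -1.3123, 2.5590)

θ' = 1.3090 + 0.5·2.5 = 2.5590
R = v/ω = 1.0/0.5 = 2.0000
x' = 0 + 2.0000·(sin 2.5590 − sin 1.3090) = -0.8315
y' = -3.5 − 2.0000·(cos 2.5590 − cos 1.3090) = -1.3123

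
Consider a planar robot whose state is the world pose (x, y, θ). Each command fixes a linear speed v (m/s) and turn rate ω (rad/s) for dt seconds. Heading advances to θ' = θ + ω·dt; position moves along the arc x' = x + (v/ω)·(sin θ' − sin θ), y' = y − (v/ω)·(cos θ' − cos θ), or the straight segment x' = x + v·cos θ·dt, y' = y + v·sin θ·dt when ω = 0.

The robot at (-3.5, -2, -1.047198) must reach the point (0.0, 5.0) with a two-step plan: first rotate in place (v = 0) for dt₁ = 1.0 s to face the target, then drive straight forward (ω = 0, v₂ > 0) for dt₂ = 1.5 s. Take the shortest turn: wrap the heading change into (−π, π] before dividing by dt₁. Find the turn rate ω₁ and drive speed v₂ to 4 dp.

ω₁ = 2.1543, v₂ = 5.2175

heading to target = atan2(5−-2, 0−-3.5) = 1.1071
Δθ = wrap(1.1071 − -1.0472) = 2.1543; ω₁ = Δθ/dt₁ = 2.1543
distance = √((0−-3.5)² + (5−-2)²) = 7.8262; v₂ = distance/dt₂ = 5.2175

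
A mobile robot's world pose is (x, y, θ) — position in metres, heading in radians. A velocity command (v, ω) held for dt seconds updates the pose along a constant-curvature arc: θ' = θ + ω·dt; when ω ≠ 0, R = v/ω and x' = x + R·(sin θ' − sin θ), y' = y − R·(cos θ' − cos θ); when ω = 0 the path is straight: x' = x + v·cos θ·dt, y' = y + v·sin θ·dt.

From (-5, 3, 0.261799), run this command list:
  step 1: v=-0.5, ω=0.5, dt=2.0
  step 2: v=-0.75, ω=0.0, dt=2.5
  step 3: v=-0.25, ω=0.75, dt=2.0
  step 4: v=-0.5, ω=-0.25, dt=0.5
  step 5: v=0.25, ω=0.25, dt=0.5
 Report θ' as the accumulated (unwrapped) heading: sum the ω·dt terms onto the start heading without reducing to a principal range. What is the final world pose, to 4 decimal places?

step 1: θ'=1.2618 (R=-1.0000) → pose (-5.6938, 2.3382, 1.2618)
step 2: θ'=1.2618 (straight) → pose (-6.2640, 0.5520, 1.2618)
step 3: θ'=2.7618 (R=-0.3333) → pose (-6.0700, 0.1410, 2.7618)
step 4: θ'=2.6368 (R=2.0000) → pose (-5.8442, 0.0341, 2.6368)
step 5: θ'=2.7618 (R=1.0000) → pose (-5.9571, 0.0876, 2.7618)

(-5.9571, 0.0876, 2.7618)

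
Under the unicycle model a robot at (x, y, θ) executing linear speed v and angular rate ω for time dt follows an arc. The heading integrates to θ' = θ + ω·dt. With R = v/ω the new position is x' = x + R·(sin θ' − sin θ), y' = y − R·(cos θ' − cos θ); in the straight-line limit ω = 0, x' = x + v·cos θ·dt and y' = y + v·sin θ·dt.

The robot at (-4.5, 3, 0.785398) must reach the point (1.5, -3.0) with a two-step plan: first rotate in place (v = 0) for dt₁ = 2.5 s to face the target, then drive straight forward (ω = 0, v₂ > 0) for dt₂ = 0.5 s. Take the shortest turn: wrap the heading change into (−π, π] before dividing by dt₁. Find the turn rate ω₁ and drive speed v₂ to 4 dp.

heading to target = atan2(-3−3, 1.5−-4.5) = -0.7854
Δθ = wrap(-0.7854 − 0.7854) = -1.5708; ω₁ = Δθ/dt₁ = -0.6283
distance = √((1.5−-4.5)² + (-3−3)²) = 8.4853; v₂ = distance/dt₂ = 16.9706

ω₁ = -0.6283, v₂ = 16.9706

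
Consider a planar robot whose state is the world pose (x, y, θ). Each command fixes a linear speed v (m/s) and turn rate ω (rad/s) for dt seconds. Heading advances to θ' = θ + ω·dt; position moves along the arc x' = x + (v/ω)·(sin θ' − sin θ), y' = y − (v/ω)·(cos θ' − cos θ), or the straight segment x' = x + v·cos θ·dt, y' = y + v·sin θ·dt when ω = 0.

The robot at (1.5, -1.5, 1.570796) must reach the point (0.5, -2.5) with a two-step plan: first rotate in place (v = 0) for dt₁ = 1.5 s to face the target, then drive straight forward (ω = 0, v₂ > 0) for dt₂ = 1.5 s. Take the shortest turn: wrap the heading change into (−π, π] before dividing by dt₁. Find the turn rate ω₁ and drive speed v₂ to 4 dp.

ω₁ = 1.5708, v₂ = 0.9428

heading to target = atan2(-2.5−-1.5, 0.5−1.5) = -2.3562
Δθ = wrap(-2.3562 − 1.5708) = 2.3562; ω₁ = Δθ/dt₁ = 1.5708
distance = √((0.5−1.5)² + (-2.5−-1.5)²) = 1.4142; v₂ = distance/dt₂ = 0.9428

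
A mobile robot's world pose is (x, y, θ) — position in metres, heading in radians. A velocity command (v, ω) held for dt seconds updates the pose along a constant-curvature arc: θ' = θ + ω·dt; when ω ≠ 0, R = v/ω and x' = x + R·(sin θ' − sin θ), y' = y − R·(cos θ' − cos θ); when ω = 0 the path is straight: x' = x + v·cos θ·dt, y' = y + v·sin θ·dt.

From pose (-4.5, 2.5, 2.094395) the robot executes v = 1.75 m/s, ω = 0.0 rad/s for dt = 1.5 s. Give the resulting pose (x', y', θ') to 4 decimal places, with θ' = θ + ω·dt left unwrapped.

(-5.8125, 4.7733, 2.0944)

θ' = 2.0944 + 0.0·1.5 = 2.0944
ω = 0 → straight: x' = -4.5 + 1.75·cos(2.0944)·1.5 = -5.8125
y' = 2.5 + 1.75·sin(2.0944)·1.5 = 4.7733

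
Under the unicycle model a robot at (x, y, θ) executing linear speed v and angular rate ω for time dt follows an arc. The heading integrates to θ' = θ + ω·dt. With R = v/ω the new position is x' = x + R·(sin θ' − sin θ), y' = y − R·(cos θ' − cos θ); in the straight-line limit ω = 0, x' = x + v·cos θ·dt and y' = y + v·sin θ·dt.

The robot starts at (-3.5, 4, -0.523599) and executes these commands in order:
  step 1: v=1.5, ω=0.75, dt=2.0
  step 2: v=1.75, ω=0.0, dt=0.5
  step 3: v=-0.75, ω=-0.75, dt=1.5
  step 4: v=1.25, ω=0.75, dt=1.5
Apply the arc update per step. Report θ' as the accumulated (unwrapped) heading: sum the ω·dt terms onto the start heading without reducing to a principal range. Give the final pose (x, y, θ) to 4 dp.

step 1: θ'=0.9764 (R=2.0000) → pose (-0.8430, 4.6120, 0.9764)
step 2: θ'=0.9764 (straight) → pose (-0.3530, 5.3370, 0.9764)
step 3: θ'=-0.1486 (R=1.0000) → pose (-1.3296, 4.9080, -0.1486)
step 4: θ'=0.9764 (R=1.6667) → pose (0.2980, 5.6229, 0.9764)

(0.2980, 5.6229, 0.9764)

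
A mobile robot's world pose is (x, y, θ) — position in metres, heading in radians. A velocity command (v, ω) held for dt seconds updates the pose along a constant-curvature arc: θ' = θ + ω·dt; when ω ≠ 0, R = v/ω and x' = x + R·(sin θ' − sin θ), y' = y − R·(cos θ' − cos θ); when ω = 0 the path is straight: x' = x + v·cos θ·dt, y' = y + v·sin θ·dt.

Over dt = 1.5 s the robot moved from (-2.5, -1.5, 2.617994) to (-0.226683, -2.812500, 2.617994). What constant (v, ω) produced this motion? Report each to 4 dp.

v = -1.7500, ω = 0.0000

Δθ = 2.617994 − 2.617994 = 0.000000
ω = Δθ/dt = 0.000000/1.5 = 0.0000
ω = 0 → v = (Δx·cos θ + Δy·sin θ)/dt = -1.7500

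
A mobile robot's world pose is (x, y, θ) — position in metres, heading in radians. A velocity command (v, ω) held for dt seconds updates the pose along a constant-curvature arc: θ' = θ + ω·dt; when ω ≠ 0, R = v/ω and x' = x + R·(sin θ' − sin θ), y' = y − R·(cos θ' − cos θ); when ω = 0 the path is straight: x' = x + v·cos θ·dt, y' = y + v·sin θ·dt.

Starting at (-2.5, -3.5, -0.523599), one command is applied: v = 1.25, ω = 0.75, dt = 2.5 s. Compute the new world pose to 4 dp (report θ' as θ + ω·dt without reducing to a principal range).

θ' = -0.5236 + 0.75·2.5 = 1.3514
R = v/ω = 1.25/0.75 = 1.6667
x' = -2.5 + 1.6667·(sin 1.3514 − sin -0.5236) = -0.0400
y' = -3.5 − 1.6667·(cos 1.3514 − cos -0.5236) = -2.4194

(-0.0400, -2.4194, 1.3514)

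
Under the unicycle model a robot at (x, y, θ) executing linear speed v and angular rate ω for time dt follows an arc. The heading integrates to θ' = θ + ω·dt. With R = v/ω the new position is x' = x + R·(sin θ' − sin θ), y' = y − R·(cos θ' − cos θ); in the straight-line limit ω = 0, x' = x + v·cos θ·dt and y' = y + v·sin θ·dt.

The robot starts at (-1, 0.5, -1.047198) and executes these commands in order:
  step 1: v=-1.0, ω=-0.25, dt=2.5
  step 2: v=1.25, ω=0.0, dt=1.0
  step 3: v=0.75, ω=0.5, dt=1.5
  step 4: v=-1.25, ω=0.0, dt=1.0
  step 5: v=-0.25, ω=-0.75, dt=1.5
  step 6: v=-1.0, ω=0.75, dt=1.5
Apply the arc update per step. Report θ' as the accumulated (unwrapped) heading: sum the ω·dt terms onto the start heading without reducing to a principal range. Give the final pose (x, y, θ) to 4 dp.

step 1: θ'=-1.6722 (R=4.0000) → pose (-1.5154, 2.9049, -1.6722)
step 2: θ'=-1.6722 (straight) → pose (-1.6419, 1.6613, -1.6722)
step 3: θ'=-0.9222 (R=1.5000) → pose (-1.3450, 0.6034, -0.9222)
step 4: θ'=-0.9222 (straight) → pose (-2.1001, 1.5995, -0.9222)
step 5: θ'=-2.0472 (R=0.3333) → pose (-2.1306, 1.9538, -2.0472)
step 6: θ'=-0.9222 (R=-1.3333) → pose (-2.2529, 3.3706, -0.9222)

(-2.2529, 3.3706, -0.9222)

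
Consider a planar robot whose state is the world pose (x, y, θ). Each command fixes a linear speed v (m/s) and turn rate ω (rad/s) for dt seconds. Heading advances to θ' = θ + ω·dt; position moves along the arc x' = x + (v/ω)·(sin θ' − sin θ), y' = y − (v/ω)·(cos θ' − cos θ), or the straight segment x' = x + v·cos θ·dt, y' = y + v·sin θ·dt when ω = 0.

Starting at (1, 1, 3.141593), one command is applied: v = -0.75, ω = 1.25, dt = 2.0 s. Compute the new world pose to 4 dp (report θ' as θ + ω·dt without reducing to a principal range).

(1.3591, 2.0807, 5.6416)

θ' = 3.1416 + 1.25·2.0 = 5.6416
R = v/ω = -0.75/1.25 = -0.6000
x' = 1 + -0.6000·(sin 5.6416 − sin 3.1416) = 1.3591
y' = 1 − -0.6000·(cos 5.6416 − cos 3.1416) = 2.0807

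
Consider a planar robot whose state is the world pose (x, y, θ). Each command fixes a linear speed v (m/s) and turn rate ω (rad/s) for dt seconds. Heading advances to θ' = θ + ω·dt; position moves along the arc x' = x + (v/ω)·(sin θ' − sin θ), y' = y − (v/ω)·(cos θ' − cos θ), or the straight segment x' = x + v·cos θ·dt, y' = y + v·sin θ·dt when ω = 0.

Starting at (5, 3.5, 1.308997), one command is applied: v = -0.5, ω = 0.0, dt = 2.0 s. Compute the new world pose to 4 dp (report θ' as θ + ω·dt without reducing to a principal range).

(4.7412, 2.5341, 1.3090)

θ' = 1.3090 + 0.0·2.0 = 1.3090
ω = 0 → straight: x' = 5 + -0.5·cos(1.3090)·2.0 = 4.7412
y' = 3.5 + -0.5·sin(1.3090)·2.0 = 2.5341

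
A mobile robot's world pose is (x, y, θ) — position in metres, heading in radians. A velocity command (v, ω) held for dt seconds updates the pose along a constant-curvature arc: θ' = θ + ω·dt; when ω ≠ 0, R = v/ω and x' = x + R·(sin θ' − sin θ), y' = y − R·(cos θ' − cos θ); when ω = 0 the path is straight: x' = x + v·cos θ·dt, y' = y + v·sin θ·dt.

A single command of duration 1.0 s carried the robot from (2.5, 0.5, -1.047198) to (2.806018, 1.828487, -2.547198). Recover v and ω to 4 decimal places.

v = -1.5000, ω = -1.5000

Δθ = -2.547198 − -1.047198 = -1.500000
ω = Δθ/dt = -1.500000/1.0 = -1.5000
R = −Δy/(cos θ' − cos θ) = 1.0000
v = R·ω = 1.0000·-1.5000 = -1.5000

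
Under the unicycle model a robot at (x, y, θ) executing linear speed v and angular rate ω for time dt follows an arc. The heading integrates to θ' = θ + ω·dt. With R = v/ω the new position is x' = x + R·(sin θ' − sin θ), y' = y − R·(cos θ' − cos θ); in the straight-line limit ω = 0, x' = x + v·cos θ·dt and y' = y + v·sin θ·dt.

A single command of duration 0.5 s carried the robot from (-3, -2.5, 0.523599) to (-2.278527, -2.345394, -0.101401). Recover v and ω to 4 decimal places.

v = 1.5000, ω = -1.2500

Δθ = -0.101401 − 0.523599 = -0.625000
ω = Δθ/dt = -0.625000/0.5 = -1.2500
R = Δx/(sin θ' − sin θ) = -1.2000
v = R·ω = -1.2000·-1.2500 = 1.5000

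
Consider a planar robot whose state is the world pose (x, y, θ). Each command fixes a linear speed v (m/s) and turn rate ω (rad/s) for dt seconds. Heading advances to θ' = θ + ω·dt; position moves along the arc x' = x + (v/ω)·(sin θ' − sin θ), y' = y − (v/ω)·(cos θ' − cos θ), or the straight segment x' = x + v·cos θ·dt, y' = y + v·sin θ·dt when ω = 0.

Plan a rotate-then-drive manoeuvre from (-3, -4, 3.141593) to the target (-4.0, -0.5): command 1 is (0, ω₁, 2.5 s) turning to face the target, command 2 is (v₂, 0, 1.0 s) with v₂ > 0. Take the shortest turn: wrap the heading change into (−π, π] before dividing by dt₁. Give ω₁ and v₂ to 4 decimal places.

heading to target = atan2(-0.5−-4, -4−-3) = 1.8491
Δθ = wrap(1.8491 − 3.1416) = -1.2925; ω₁ = Δθ/dt₁ = -0.5170
distance = √((-4−-3)² + (-0.5−-4)²) = 3.6401; v₂ = distance/dt₂ = 3.6401

ω₁ = -0.5170, v₂ = 3.6401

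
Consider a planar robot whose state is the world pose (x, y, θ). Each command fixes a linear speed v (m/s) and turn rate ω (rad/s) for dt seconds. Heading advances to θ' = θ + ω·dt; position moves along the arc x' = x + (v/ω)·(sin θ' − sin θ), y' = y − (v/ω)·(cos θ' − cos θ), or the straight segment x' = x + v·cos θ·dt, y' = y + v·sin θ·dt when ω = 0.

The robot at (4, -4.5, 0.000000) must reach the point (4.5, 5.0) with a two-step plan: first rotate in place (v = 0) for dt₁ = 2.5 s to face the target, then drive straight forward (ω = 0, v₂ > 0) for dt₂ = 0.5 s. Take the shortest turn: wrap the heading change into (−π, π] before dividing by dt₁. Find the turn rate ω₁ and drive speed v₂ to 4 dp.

heading to target = atan2(5−-4.5, 4.5−4) = 1.5182
Δθ = wrap(1.5182 − 0.0000) = 1.5182; ω₁ = Δθ/dt₁ = 0.6073
distance = √((4.5−4)² + (5−-4.5)²) = 9.5131; v₂ = distance/dt₂ = 19.0263

ω₁ = 0.6073, v₂ = 19.0263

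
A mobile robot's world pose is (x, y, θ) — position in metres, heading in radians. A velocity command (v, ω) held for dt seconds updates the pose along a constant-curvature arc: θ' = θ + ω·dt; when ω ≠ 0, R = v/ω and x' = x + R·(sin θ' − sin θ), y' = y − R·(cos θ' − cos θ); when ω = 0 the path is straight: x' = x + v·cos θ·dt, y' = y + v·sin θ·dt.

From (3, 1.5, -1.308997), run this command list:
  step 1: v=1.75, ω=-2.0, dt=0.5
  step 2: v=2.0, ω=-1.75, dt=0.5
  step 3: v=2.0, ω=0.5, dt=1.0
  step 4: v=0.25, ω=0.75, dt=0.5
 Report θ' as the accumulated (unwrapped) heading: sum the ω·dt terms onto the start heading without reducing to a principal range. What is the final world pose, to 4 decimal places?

step 1: θ'=-2.3090 (R=-0.8750) → pose (2.8020, 0.6847, -2.3090)
step 2: θ'=-3.1840 (R=-1.1429) → pose (1.9082, 0.3120, -3.1840)
step 3: θ'=-2.6840 (R=4.0000) → pose (-0.0285, -0.0960, -2.6840)
step 4: θ'=-2.3090 (R=0.3333) → pose (-0.1278, -0.1707, -2.3090)

(-0.1278, -0.1707, -2.3090)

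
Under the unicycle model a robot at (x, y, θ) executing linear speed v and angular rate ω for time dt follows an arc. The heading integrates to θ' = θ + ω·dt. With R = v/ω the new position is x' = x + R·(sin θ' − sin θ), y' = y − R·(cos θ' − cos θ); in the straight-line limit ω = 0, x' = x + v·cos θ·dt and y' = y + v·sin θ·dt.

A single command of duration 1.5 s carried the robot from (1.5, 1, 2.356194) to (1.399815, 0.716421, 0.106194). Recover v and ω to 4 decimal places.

v = -0.2500, ω = -1.5000

Δθ = 0.106194 − 2.356194 = -2.250000
ω = Δθ/dt = -2.250000/1.5 = -1.5000
R = −Δy/(cos θ' − cos θ) = 0.1667
v = R·ω = 0.1667·-1.5000 = -0.2500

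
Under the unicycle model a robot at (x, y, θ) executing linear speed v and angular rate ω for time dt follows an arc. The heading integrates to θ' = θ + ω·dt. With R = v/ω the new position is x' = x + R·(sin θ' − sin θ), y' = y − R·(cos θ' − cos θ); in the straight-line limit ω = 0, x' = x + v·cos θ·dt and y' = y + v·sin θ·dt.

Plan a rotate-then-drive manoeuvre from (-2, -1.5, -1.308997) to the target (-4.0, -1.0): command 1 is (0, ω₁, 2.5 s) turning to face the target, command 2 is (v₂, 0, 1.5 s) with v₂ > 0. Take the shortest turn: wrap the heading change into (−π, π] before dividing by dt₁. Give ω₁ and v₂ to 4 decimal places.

heading to target = atan2(-1−-1.5, -4−-2) = 2.8966
Δθ = wrap(2.8966 − -1.3090) = -2.0776; ω₁ = Δθ/dt₁ = -0.8310
distance = √((-4−-2)² + (-1−-1.5)²) = 2.0616; v₂ = distance/dt₂ = 1.3744

ω₁ = -0.8310, v₂ = 1.3744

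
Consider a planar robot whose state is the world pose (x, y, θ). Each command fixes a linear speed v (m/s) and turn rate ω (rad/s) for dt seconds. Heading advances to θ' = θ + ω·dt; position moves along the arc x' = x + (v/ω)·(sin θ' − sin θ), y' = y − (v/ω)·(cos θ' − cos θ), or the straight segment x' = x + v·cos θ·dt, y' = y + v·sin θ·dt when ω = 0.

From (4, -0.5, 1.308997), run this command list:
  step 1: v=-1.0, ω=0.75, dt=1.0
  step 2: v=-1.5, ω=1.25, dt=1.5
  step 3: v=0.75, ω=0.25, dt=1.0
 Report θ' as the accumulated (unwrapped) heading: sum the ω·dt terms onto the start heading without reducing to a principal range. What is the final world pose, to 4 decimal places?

(5.5699, -2.3442, 4.1840)

step 1: θ'=2.0590 (R=-1.3333) → pose (4.1103, -1.4705, 2.0590)
step 2: θ'=3.9340 (R=-1.2000) → pose (6.0246, -1.7502, 3.9340)
step 3: θ'=4.1840 (R=3.0000) → pose (5.5699, -2.3442, 4.1840)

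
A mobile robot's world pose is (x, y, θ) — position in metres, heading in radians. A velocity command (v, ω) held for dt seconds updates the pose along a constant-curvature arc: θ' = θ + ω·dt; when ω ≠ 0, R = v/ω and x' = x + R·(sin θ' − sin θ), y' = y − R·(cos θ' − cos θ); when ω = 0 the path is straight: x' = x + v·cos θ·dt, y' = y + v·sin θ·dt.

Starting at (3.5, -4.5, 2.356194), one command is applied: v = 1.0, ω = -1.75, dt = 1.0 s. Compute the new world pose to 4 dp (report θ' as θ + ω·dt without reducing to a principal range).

θ' = 2.3562 + -1.75·1.0 = 0.6062
R = v/ω = 1.0/-1.75 = -0.5714
x' = 3.5 + -0.5714·(sin 0.6062 − sin 2.3562) = 3.5785
y' = -4.5 − -0.5714·(cos 0.6062 − cos 2.3562) = -3.6263

(3.5785, -3.6263, 0.6062)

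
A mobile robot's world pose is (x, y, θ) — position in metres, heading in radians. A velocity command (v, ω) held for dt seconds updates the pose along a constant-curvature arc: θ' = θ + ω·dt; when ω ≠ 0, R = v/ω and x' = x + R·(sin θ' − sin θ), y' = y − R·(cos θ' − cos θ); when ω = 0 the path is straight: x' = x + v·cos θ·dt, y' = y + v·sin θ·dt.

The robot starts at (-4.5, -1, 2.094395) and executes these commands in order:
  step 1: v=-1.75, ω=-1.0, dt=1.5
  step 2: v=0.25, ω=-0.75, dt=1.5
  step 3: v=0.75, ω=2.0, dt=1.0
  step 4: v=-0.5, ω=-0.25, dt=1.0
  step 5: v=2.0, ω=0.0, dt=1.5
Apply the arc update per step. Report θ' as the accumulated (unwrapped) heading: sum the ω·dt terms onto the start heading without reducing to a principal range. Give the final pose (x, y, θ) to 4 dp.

(-3.1966, -0.6973, 1.2194)

step 1: θ'=0.5944 (R=1.7500) → pose (-5.0355, -3.3249, 0.5944)
step 2: θ'=-0.5306 (R=-0.3333) → pose (-4.6802, -3.3135, -0.5306)
step 3: θ'=1.4694 (R=0.3750) → pose (-4.1173, -3.0280, 1.4694)
step 4: θ'=1.2194 (R=2.0000) → pose (-4.2293, -3.5140, 1.2194)
step 5: θ'=1.2194 (straight) → pose (-3.1966, -0.6973, 1.2194)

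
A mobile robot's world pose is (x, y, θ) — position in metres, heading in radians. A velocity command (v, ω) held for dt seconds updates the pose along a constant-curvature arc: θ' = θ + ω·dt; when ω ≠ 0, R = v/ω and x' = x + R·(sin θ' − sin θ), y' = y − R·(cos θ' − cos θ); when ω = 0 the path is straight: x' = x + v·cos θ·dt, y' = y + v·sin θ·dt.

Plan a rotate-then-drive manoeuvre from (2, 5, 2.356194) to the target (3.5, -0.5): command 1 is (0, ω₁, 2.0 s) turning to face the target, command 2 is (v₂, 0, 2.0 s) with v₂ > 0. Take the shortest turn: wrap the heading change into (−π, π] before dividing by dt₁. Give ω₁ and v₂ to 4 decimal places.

heading to target = atan2(-0.5−5, 3.5−2) = -1.3045
Δθ = wrap(-1.3045 − 2.3562) = 2.6224; ω₁ = Δθ/dt₁ = 1.3112
distance = √((3.5−2)² + (-0.5−5)²) = 5.7009; v₂ = distance/dt₂ = 2.8504

ω₁ = 1.3112, v₂ = 2.8504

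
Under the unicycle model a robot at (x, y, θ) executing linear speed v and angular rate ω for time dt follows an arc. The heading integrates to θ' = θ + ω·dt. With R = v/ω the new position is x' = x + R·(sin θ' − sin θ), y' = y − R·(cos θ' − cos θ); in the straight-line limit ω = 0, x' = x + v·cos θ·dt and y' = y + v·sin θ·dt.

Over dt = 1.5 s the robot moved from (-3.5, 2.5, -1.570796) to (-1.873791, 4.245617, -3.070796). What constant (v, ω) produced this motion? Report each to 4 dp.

Δθ = -3.070796 − -1.570796 = -1.500000
ω = Δθ/dt = -1.500000/1.5 = -1.0000
R = −Δy/(cos θ' − cos θ) = 1.7500
v = R·ω = 1.7500·-1.0000 = -1.7500

v = -1.7500, ω = -1.0000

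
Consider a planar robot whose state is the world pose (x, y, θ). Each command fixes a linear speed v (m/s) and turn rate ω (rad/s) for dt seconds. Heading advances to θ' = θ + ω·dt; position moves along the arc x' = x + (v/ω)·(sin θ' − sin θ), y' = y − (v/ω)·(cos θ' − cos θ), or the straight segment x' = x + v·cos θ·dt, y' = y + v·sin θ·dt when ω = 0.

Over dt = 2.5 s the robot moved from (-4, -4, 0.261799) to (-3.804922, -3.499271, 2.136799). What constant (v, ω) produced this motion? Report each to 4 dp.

Δθ = 2.136799 − 0.261799 = 1.875000
ω = Δθ/dt = 1.875000/2.5 = 0.7500
R = −Δy/(cos θ' − cos θ) = 0.3333
v = R·ω = 0.3333·0.7500 = 0.2500

v = 0.2500, ω = 0.7500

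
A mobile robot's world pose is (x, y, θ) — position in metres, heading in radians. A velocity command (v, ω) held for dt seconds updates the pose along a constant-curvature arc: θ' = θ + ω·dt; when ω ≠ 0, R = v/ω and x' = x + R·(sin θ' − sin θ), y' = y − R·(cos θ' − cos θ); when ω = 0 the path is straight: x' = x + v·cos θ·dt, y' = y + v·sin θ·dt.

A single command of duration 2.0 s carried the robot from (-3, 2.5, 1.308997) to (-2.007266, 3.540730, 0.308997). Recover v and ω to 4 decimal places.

Δθ = 0.308997 − 1.308997 = -1.000000
ω = Δθ/dt = -1.000000/2.0 = -0.5000
R = −Δy/(cos θ' − cos θ) = -1.5000
v = R·ω = -1.5000·-0.5000 = 0.7500

v = 0.7500, ω = -0.5000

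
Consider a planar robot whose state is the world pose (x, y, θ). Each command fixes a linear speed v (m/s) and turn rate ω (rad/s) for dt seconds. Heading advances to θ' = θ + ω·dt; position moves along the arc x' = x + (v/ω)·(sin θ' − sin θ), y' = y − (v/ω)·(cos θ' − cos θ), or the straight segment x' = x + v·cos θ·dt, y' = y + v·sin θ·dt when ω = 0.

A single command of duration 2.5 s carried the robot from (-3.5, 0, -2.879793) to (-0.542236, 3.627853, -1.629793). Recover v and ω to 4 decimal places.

v = -2.0000, ω = 0.5000

Δθ = -1.629793 − -2.879793 = 1.250000
ω = Δθ/dt = 1.250000/2.5 = 0.5000
R = −Δy/(cos θ' − cos θ) = -4.0000
v = R·ω = -4.0000·0.5000 = -2.0000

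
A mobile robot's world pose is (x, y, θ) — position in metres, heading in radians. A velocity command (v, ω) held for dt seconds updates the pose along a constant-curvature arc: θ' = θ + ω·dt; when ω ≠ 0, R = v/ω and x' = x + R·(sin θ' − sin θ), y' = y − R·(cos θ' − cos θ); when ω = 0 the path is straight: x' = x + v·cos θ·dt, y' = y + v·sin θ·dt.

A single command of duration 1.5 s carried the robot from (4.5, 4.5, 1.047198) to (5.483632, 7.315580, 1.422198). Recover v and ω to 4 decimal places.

Δθ = 1.422198 − 1.047198 = 0.375000
ω = Δθ/dt = 0.375000/1.5 = 0.2500
R = −Δy/(cos θ' − cos θ) = 8.0000
v = R·ω = 8.0000·0.2500 = 2.0000

v = 2.0000, ω = 0.2500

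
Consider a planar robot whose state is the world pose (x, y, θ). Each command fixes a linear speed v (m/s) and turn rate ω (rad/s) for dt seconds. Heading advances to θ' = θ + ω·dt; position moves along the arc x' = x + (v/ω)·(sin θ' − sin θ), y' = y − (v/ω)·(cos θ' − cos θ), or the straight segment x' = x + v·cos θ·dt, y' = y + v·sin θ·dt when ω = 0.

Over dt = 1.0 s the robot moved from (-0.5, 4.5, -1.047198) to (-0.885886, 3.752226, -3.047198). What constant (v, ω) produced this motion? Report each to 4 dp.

Δθ = -3.047198 − -1.047198 = -2.000000
ω = Δθ/dt = -2.000000/1.0 = -2.0000
R = −Δy/(cos θ' − cos θ) = -0.5000
v = R·ω = -0.5000·-2.0000 = 1.0000

v = 1.0000, ω = -2.0000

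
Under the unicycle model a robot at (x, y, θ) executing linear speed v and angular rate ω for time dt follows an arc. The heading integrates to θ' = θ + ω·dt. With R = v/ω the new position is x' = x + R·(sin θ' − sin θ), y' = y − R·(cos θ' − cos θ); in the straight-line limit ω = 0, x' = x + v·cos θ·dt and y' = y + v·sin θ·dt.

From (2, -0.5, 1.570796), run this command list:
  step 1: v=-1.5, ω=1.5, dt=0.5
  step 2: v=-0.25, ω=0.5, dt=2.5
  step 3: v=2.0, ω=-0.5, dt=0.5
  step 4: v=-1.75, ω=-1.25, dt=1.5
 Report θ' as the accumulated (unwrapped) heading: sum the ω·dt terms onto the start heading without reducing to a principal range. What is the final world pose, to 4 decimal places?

(3.5292, -3.1463, 1.4458)

step 1: θ'=2.3208 (R=-1.0000) → pose (2.2683, -1.1816, 2.3208)
step 2: θ'=3.5708 (R=-0.5000) → pose (2.8422, -1.2955, 3.5708)
step 3: θ'=3.3208 (R=-4.0000) → pose (1.8906, -1.5942, 3.3208)
step 4: θ'=1.4458 (R=1.4000) → pose (3.5292, -3.1463, 1.4458)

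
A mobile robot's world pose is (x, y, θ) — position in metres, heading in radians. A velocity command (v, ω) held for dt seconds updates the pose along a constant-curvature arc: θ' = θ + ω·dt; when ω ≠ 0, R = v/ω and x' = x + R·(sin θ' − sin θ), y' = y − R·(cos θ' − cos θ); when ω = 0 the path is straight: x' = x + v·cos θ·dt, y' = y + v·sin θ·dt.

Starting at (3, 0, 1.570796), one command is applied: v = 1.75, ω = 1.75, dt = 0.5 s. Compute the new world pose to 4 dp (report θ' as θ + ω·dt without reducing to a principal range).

θ' = 1.5708 + 1.75·0.5 = 2.4458
R = v/ω = 1.75/1.75 = 1.0000
x' = 3 + 1.0000·(sin 2.4458 − sin 1.5708) = 2.6410
y' = 0 − 1.0000·(cos 2.4458 − cos 1.5708) = 0.7675

(2.6410, 0.7675, 2.4458)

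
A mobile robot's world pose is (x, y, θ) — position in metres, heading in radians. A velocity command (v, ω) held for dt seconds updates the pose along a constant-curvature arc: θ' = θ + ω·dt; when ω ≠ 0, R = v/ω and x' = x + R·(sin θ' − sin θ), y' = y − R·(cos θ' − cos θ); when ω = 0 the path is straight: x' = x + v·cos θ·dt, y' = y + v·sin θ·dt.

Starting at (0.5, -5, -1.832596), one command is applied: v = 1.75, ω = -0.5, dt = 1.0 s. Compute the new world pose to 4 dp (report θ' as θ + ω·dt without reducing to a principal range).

θ' = -1.8326 + -0.5·1.0 = -2.3326
R = v/ω = 1.75/-0.5 = -3.5000
x' = 0.5 + -3.5000·(sin -2.3326 − sin -1.8326) = -0.3482
y' = -5 − -3.5000·(cos -2.3326 − cos -1.8326) = -6.5099

(-0.3482, -6.5099, -2.3326)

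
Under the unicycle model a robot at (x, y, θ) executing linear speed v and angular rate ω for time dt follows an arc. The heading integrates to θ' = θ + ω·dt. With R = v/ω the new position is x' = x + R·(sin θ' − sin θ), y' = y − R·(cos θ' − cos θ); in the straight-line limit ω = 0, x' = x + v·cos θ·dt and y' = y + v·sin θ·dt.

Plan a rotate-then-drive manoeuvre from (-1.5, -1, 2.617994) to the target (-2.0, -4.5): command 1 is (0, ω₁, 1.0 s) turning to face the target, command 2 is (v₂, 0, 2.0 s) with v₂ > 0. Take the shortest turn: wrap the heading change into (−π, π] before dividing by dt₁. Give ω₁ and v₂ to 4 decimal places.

heading to target = atan2(-4.5−-1, -2−-1.5) = -1.7127
Δθ = wrap(-1.7127 − 2.6180) = 1.9525; ω₁ = Δθ/dt₁ = 1.9525
distance = √((-2−-1.5)² + (-4.5−-1)²) = 3.5355; v₂ = distance/dt₂ = 1.7678

ω₁ = 1.9525, v₂ = 1.7678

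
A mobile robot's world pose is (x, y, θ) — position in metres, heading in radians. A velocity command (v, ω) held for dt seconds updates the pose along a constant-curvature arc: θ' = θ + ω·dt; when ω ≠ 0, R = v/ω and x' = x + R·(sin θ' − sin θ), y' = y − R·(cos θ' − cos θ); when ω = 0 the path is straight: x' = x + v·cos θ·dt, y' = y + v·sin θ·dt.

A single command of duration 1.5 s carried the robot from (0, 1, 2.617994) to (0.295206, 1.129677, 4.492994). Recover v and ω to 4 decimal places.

Δθ = 4.492994 − 2.617994 = 1.875000
ω = Δθ/dt = 1.875000/1.5 = 1.2500
R = Δx/(sin θ' − sin θ) = -0.2000
v = R·ω = -0.2000·1.2500 = -0.2500

v = -0.2500, ω = 1.2500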